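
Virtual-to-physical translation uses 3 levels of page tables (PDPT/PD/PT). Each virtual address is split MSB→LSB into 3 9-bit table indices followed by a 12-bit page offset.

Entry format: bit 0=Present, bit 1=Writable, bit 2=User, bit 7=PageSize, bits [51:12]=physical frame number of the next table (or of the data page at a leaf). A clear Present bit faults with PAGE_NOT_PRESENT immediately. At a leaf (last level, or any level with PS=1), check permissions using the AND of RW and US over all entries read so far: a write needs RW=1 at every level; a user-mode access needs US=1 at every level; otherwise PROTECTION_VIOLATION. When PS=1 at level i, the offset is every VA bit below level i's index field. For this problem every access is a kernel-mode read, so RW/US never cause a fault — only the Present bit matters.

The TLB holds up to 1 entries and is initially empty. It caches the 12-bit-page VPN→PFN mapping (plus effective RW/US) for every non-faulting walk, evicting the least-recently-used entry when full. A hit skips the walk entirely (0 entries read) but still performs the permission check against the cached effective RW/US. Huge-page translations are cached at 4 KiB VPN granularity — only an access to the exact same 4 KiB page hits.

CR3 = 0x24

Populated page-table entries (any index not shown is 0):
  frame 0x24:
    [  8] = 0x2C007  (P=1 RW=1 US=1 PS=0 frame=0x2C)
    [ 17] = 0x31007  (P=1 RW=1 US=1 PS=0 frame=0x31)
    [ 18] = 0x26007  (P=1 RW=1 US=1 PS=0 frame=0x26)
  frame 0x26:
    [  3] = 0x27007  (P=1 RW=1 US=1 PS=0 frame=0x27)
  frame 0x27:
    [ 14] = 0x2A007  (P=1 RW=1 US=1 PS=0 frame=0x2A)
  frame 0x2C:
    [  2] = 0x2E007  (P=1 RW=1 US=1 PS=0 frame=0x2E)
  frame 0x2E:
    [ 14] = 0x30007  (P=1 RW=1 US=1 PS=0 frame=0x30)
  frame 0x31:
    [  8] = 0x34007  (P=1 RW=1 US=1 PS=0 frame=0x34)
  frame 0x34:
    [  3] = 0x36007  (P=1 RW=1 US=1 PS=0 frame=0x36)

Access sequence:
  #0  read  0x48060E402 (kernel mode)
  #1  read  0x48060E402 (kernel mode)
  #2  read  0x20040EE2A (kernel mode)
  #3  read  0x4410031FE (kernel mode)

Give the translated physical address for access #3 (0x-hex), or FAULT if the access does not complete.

Trace:
#0 VA=0x48060E402 (r,kernel):
  L0 @0x24[18] → 0x26007  P=1,RW=1,US=1,PS=0
  L1 @0x26[3] → 0x27007  P=1,RW=1,US=1,PS=0
  L2 @0x27[14] → 0x2A007  P=1,RW=1,US=1,PS=0
  ⇒ phys 0x2A402  [3 reads]
#1 VA=0x48060E402 (r,kernel):
  TLB hit vpn=0x48060E → PA=0x2A402
#2 VA=0x20040EE2A (r,kernel):
  L0 @0x24[8] → 0x2C007  P=1,RW=1,US=1,PS=0
  L1 @0x2C[2] → 0x2E007  P=1,RW=1,US=1,PS=0
  L2 @0x2E[14] → 0x30007  P=1,RW=1,US=1,PS=0
  ⇒ phys 0x30E2A  [3 reads]
#3 VA=0x4410031FE (r,kernel):
  L0 @0x24[17] → 0x31007  P=1,RW=1,US=1,PS=0
  L1 @0x31[8] → 0x34007  P=1,RW=1,US=1,PS=0
  L2 @0x34[3] → 0x36007  P=1,RW=1,US=1,PS=0
  ⇒ phys 0x361FE  [3 reads]

Access #3 PA: 0x361FE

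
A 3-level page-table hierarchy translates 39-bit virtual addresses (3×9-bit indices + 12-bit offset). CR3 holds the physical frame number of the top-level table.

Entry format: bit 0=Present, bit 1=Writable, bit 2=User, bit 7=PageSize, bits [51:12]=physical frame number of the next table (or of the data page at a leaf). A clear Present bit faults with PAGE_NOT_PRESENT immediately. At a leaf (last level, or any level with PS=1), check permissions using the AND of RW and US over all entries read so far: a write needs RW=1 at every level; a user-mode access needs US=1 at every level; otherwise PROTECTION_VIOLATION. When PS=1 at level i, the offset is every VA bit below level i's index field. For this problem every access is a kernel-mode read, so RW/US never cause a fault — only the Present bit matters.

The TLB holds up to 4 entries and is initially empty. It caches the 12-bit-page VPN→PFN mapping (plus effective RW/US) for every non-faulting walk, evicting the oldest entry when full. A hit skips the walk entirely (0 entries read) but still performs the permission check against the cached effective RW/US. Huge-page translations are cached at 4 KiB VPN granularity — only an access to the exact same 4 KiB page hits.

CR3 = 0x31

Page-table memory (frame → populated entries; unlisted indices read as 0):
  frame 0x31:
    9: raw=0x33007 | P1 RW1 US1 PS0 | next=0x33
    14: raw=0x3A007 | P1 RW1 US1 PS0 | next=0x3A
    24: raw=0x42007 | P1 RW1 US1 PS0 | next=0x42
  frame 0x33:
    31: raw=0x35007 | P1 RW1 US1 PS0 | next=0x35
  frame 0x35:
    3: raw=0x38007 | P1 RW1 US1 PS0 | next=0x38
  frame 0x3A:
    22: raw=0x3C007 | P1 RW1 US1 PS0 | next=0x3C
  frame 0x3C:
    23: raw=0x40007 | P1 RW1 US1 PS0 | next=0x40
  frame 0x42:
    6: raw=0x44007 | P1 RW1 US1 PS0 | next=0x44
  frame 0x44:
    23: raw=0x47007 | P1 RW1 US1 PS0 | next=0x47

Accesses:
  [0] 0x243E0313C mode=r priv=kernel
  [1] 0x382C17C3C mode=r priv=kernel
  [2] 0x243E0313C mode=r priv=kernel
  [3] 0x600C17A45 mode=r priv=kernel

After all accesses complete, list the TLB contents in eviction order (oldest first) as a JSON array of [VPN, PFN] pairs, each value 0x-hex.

Walk each access:
#0 VA=0x243E0313C (r,kernel):
  L0 @0x31[9] → 0x33007  P=1,RW=1,US=1,PS=0
  L1 @0x33[31] → 0x35007  P=1,RW=1,US=1,PS=0
  L2 @0x35[3] → 0x38007  P=1,RW=1,US=1,PS=0
  → PA=0x3813C  (3 entries read)
#1 VA=0x382C17C3C (r,kernel):
  L0 @0x31[14] → 0x3A007  P=1,RW=1,US=1,PS=0
  L1 @0x3A[22] → 0x3C007  P=1,RW=1,US=1,PS=0
  L2 @0x3C[23] → 0x40007  P=1,RW=1,US=1,PS=0
  → PA=0x40C3C  (3 entries read)
#2 VA=0x243E0313C (r,kernel):
  TLB hit vpn=0x243E03 → PA=0x3813C
#3 VA=0x600C17A45 (r,kernel):
  L0 @0x31[24] → 0x42007  P=1,RW=1,US=1,PS=0
  L1 @0x42[6] → 0x44007  P=1,RW=1,US=1,PS=0
  L2 @0x44[23] → 0x47007  P=1,RW=1,US=1,PS=0
  → PA=0x47A45  (3 entries read)

TLB: [["0x243E03", "0x38"], ["0x382C17", "0x40"], ["0x600C17", "0x47"]]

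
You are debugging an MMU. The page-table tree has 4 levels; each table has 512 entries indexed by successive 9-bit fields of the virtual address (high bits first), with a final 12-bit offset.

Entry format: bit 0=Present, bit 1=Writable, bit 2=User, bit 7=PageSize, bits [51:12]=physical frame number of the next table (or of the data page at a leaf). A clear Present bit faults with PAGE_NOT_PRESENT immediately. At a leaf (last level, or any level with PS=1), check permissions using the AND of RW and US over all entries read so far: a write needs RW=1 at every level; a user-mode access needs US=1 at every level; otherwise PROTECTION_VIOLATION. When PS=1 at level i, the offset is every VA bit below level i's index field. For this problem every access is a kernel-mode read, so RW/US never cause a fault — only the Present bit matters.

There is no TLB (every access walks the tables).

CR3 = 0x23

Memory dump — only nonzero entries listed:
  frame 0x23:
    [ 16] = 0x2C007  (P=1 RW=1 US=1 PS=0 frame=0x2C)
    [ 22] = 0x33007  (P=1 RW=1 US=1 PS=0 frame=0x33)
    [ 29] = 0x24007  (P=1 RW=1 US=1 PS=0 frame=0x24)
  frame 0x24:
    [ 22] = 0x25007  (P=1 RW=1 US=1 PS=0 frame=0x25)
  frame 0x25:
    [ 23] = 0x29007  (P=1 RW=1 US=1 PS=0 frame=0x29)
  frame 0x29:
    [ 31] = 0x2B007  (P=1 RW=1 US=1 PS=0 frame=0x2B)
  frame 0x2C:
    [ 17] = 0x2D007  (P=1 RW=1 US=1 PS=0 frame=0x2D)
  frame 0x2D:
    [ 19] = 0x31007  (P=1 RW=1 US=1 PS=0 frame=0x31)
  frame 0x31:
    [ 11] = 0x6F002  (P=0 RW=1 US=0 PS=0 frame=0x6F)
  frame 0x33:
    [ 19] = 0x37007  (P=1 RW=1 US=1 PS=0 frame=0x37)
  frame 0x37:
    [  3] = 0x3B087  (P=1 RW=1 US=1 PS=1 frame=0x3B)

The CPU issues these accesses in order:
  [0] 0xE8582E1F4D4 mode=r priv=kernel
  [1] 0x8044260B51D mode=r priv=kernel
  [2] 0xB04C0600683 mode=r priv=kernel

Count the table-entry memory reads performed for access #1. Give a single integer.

Per-access translation:
#0 VA=0xE8582E1F4D4 (r,kernel):
  L0: frame=0x23 idx=29 entry=0x24007 [P=1 RW=1 US=1 PS=0]
  L1: frame=0x24 idx=22 entry=0x25007 [P=1 RW=1 US=1 PS=0]
  L2: frame=0x25 idx=23 entry=0x29007 [P=1 RW=1 US=1 PS=0]
  L3: frame=0x29 idx=31 entry=0x2B007 [P=1 RW=1 US=1 PS=0]
  ✓ 0x2B4D4  — 4 lookups
#1 VA=0x8044260B51D (r,kernel):
  L0: frame=0x23 idx=16 entry=0x2C007 [P=1 RW=1 US=1 PS=0]
  L1: frame=0x2C idx=17 entry=0x2D007 [P=1 RW=1 US=1 PS=0]
  L2: frame=0x2D idx=19 entry=0x31007 [P=1 RW=1 US=1 PS=0]
  L3: frame=0x31 idx=11 entry=0x6F002 [P=0 RW=1 US=0 PS=0]
  → PAGE_NOT_PRESENT  (4 entries read)
#2 VA=0xB04C0600683 (r,kernel):
  L0: frame=0x23 idx=22 entry=0x33007 [P=1 RW=1 US=1 PS=0]
  L1: frame=0x33 idx=19 entry=0x37007 [P=1 RW=1 US=1 PS=0]
  L2: frame=0x37 idx=3 entry=0x3B087 [P=1 RW=1 US=1 PS=1]
  ✓ 0x3B683 (huge @L2)  — 3 lookups

Entries read for #1: 4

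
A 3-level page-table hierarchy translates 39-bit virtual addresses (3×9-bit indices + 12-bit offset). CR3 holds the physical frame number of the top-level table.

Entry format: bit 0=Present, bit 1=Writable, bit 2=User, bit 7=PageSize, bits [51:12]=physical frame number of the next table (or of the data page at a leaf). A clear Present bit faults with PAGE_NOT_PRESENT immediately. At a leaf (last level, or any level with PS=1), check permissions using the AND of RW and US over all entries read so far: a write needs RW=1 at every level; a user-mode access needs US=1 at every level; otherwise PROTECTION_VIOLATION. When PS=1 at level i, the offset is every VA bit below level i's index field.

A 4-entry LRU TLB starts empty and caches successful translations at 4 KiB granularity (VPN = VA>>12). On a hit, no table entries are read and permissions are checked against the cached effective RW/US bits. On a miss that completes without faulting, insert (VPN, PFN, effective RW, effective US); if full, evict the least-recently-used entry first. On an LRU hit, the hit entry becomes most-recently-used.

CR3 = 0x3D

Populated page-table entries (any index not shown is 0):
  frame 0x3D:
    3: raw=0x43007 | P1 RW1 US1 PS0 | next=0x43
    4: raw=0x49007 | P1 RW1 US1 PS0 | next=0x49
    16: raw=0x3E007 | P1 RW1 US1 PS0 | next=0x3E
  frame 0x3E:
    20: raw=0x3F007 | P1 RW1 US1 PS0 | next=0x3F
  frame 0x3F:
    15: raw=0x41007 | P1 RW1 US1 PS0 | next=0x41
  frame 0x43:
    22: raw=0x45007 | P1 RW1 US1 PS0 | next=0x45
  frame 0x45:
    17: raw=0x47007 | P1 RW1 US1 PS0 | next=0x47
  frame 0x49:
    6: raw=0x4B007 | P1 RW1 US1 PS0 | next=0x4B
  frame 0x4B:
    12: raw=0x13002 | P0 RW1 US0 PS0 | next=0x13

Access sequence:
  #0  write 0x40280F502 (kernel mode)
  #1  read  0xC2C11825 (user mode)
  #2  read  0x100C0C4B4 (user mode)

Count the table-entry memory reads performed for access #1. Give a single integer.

Trace:
#0 VA=0x40280F502 (w,kernel):
  [0] read 0x3D idx=16: raw=0x3E007 flags P=1 W=1 U=1 S=0
  [1] read 0x3E idx=20: raw=0x3F007 flags P=1 W=1 U=1 S=0
  [2] read 0x3F idx=15: raw=0x41007 flags P=1 W=1 U=1 S=0
  ⇒ phys 0x41502  [3 reads]
#1 VA=0xC2C11825 (r,user):
  [0] read 0x3D idx=3: raw=0x43007 flags P=1 W=1 U=1 S=0
  [1] read 0x43 idx=22: raw=0x45007 flags P=1 W=1 U=1 S=0
  [2] read 0x45 idx=17: raw=0x47007 flags P=1 W=1 U=1 S=0
  ⇒ phys 0x47825  [3 reads]
#2 VA=0x100C0C4B4 (r,user):
  [0] read 0x3D idx=4: raw=0x49007 flags P=1 W=1 U=1 S=0
  [1] read 0x49 idx=6: raw=0x4B007 flags P=1 W=1 U=1 S=0
  [2] read 0x4B idx=12: raw=0x13002 flags P=0 W=1 U=0 S=0
  ⇒ fault: PAGE_NOT_PRESENT  — 3 lookups

Entries read for #1: 3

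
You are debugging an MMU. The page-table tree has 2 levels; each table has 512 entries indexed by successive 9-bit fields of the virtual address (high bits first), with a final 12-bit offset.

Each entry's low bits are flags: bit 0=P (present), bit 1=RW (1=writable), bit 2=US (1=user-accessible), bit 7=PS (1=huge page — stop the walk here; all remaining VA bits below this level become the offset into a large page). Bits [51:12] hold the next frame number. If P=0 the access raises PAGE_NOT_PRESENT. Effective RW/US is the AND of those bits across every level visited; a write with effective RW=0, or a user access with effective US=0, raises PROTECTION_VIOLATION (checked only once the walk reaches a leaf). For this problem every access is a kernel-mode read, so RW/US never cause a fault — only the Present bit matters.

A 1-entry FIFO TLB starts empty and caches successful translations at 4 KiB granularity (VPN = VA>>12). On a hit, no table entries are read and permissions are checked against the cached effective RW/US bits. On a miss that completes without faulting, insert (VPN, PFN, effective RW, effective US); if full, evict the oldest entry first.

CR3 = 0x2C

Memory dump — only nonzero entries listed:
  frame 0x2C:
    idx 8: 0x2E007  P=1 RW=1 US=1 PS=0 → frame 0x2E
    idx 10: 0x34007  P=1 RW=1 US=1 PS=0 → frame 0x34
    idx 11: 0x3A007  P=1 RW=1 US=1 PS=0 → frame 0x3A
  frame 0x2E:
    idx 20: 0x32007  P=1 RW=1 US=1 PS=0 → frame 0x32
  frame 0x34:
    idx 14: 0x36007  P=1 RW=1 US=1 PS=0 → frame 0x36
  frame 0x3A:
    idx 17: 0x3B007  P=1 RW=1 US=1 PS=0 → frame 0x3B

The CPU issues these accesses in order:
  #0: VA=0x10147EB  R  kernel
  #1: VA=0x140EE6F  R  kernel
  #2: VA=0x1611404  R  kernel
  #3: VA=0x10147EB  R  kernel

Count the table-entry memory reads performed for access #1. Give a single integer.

Trace:
#0 VA=0x10147EB (r,kernel):
  lvl0: tbl 0x2C, slot 8 ⇒ 0x2E007 (P1/RW1/US1/PS0)
  lvl1: tbl 0x2E, slot 20 ⇒ 0x32007 (P1/RW1/US1/PS0)
  ⇒ phys 0x327EB  [2 reads]
#1 VA=0x140EE6F (r,kernel):
  lvl0: tbl 0x2C, slot 10 ⇒ 0x34007 (P1/RW1/US1/PS0)
  lvl1: tbl 0x34, slot 14 ⇒ 0x36007 (P1/RW1/US1/PS0)
  ⇒ phys 0x36E6F  [2 reads]
#2 VA=0x1611404 (r,kernel):
  lvl0: tbl 0x2C, slot 11 ⇒ 0x3A007 (P1/RW1/US1/PS0)
  lvl1: tbl 0x3A, slot 17 ⇒ 0x3B007 (P1/RW1/US1/PS0)
  ⇒ phys 0x3B404  [2 reads]
#3 VA=0x10147EB (r,kernel):
  lvl0: tbl 0x2C, slot 8 ⇒ 0x2E007 (P1/RW1/US1/PS0)
  lvl1: tbl 0x2E, slot 20 ⇒ 0x32007 (P1/RW1/US1/PS0)
  ⇒ phys 0x327EB  [2 reads]

Entries read for #1: 2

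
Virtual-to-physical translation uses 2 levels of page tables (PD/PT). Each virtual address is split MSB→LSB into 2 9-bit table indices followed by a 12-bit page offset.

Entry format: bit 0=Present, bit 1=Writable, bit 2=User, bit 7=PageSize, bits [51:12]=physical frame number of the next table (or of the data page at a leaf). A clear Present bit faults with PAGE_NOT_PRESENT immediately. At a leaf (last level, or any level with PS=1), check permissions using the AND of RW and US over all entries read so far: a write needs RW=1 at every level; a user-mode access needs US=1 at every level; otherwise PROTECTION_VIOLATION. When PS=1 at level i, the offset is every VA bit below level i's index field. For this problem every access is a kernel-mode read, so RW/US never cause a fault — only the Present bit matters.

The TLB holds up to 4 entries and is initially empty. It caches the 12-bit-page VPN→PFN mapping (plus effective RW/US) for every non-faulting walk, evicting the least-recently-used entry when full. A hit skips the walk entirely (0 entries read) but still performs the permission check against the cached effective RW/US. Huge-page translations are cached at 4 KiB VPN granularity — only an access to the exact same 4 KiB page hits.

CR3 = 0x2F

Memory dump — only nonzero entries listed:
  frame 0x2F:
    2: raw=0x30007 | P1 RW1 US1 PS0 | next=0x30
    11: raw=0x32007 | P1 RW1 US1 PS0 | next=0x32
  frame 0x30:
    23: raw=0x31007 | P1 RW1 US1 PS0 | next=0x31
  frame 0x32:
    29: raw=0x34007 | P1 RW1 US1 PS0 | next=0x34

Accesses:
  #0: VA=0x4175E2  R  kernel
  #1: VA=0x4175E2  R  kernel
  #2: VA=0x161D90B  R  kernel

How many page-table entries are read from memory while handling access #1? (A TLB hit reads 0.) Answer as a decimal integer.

Trace:
#0 VA=0x4175E2 (r,kernel):
  L0 @0x2F[2] → 0x30007  P=1,RW=1,US=1,PS=0
  L1 @0x30[23] → 0x31007  P=1,RW=1,US=1,PS=0
  ✓ 0x315E2  — 2 lookups
#1 VA=0x4175E2 (r,kernel):
  TLB hit vpn=0x417 → PA=0x315E2
#2 VA=0x161D90B (r,kernel):
  L0 @0x2F[11] → 0x32007  P=1,RW=1,US=1,PS=0
  L1 @0x32[29] → 0x34007  P=1,RW=1,US=1,PS=0
  ✓ 0x3490B  — 2 lookups

Entries read for #1: 0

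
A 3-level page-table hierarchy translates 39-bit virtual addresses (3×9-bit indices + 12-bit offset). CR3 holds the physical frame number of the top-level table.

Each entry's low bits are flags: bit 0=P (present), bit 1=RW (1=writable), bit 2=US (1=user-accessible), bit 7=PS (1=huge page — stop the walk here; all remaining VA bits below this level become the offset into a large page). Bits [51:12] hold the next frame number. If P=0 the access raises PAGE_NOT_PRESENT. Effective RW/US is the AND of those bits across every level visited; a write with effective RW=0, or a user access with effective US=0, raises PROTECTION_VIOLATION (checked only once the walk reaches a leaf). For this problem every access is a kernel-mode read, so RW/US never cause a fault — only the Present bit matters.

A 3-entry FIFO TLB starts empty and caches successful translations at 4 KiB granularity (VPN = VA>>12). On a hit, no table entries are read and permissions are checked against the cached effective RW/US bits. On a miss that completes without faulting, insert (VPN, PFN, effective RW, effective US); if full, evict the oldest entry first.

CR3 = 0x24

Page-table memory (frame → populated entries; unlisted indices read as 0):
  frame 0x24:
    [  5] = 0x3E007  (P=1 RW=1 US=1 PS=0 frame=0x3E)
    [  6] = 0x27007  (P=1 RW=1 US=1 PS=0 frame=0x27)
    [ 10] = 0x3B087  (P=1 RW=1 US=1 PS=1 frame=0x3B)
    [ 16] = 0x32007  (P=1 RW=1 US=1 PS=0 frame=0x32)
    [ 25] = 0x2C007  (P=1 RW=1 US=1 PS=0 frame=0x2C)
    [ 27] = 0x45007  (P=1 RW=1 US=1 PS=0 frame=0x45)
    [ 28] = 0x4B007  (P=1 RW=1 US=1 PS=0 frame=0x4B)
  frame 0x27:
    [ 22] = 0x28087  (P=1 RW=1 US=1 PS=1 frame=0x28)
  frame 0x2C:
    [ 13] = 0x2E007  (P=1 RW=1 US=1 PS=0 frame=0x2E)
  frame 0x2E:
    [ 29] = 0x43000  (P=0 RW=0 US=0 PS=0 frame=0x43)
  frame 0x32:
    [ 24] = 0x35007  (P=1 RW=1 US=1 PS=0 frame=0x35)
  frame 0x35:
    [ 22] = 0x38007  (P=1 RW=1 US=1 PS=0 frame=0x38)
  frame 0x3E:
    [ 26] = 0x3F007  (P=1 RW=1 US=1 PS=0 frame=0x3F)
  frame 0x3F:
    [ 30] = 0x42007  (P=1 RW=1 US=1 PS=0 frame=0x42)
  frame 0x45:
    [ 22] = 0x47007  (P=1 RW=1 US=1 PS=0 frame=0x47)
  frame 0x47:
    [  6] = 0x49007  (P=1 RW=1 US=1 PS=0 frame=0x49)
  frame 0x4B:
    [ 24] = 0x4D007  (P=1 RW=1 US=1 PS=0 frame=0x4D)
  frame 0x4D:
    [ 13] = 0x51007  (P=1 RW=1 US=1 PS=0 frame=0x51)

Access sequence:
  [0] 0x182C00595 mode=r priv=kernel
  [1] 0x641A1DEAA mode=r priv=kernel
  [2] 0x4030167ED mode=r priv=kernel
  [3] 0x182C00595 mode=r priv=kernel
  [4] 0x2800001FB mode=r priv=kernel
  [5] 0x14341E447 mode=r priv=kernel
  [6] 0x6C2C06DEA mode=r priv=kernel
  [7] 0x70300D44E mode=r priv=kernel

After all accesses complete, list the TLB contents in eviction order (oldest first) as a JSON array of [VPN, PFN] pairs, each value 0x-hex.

Per-access translation:
#0 VA=0x182C00595 (r,kernel):
  L0 @0x24[6] → 0x27007  P=1,RW=1,US=1,PS=0
  L1 @0x27[22] → 0x28087  P=1,RW=1,US=1,PS=1
  → PA=0x28595 (huge @L1)  (2 entries read)
#1 VA=0x641A1DEAA (r,kernel):
  L0 @0x24[25] → 0x2C007  P=1,RW=1,US=1,PS=0
  L1 @0x2C[13] → 0x2E007  P=1,RW=1,US=1,PS=0
  L2 @0x2E[29] → 0x43000  P=0,RW=0,US=0,PS=0
  ✗ PAGE_NOT_PRESENT  [3 reads]
#2 VA=0x4030167ED (r,kernel):
  L0 @0x24[16] → 0x32007  P=1,RW=1,US=1,PS=0
  L1 @0x32[24] → 0x35007  P=1,RW=1,US=1,PS=0
  L2 @0x35[22] → 0x38007  P=1,RW=1,US=1,PS=0
  → PA=0x387ED  (3 entries read)
#3 VA=0x182C00595 (r,kernel):
  TLB hit vpn=0x182C00 → PA=0x28595
#4 VA=0x2800001FB (r,kernel):
  L0 @0x24[10] → 0x3B087  P=1,RW=1,US=1,PS=1
  → PA=0x3B1FB (huge @L0)  (1 entries read)
#5 VA=0x14341E447 (r,kernel):
  L0 @0x24[5] → 0x3E007  P=1,RW=1,US=1,PS=0
  L1 @0x3E[26] → 0x3F007  P=1,RW=1,US=1,PS=0
  L2 @0x3F[30] → 0x42007  P=1,RW=1,US=1,PS=0
  → PA=0x42447  (3 entries read)
#6 VA=0x6C2C06DEA (r,kernel):
  L0 @0x24[27] → 0x45007  P=1,RW=1,US=1,PS=0
  L1 @0x45[22] → 0x47007  P=1,RW=1,US=1,PS=0
  L2 @0x47[6] → 0x49007  P=1,RW=1,US=1,PS=0
  → PA=0x49DEA  (3 entries read)
#7 VA=0x70300D44E (r,kernel):
  L0 @0x24[28] → 0x4B007  P=1,RW=1,US=1,PS=0
  L1 @0x4B[24] → 0x4D007  P=1,RW=1,US=1,PS=0
  L2 @0x4D[13] → 0x51007  P=1,RW=1,US=1,PS=0
  → PA=0x5144E  (3 entries read)

TLB: [["0x14341E", "0x42"], ["0x6C2C06", "0x49"], ["0x70300D", "0x51"]]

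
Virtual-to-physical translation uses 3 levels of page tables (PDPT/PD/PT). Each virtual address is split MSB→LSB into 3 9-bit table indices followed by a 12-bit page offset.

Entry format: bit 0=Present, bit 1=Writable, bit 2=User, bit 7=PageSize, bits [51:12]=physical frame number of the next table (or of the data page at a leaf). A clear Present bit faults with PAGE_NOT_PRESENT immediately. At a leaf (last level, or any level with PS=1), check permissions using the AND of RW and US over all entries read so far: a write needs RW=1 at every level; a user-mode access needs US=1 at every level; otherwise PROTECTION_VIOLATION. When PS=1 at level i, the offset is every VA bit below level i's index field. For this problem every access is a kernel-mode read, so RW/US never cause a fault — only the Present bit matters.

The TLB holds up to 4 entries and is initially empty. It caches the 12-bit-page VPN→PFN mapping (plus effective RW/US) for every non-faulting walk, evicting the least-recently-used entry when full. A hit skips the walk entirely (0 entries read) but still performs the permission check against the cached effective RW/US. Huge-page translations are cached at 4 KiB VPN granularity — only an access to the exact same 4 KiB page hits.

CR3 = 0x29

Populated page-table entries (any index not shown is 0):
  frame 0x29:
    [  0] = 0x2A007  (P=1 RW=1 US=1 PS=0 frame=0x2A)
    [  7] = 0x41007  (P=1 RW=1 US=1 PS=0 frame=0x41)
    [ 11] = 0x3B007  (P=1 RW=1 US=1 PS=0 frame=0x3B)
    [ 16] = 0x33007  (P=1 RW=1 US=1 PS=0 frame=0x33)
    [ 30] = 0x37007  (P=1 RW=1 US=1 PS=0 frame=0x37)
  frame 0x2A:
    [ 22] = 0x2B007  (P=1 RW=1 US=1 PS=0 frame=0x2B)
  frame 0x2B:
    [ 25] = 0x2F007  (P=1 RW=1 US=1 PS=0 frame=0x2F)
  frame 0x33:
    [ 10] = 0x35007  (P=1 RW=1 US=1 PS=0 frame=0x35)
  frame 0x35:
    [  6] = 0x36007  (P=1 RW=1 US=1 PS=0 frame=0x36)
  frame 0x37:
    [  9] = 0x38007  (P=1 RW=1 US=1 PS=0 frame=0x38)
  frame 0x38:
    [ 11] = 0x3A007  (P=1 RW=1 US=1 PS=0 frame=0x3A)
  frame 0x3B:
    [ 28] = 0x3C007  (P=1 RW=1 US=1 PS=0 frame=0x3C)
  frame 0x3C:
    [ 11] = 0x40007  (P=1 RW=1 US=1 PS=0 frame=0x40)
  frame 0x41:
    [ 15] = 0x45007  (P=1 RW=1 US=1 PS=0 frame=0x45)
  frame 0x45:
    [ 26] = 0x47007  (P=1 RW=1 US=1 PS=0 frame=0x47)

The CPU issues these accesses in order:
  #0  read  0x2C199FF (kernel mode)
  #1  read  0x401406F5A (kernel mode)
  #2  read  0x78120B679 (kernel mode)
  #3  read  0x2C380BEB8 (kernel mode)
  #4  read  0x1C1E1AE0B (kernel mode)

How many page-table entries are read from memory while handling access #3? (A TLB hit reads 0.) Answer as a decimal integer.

Trace:
#0 VA=0x2C199FF (r,kernel):
  L0: frame=0x29 idx=0 entry=0x2A007 [P=1 RW=1 US=1 PS=0]
  L1: frame=0x2A idx=22 entry=0x2B007 [P=1 RW=1 US=1 PS=0]
  L2: frame=0x2B idx=25 entry=0x2F007 [P=1 RW=1 US=1 PS=0]
  ⇒ phys 0x2F9FF  [3 reads]
#1 VA=0x401406F5A (r,kernel):
  L0: frame=0x29 idx=16 entry=0x33007 [P=1 RW=1 US=1 PS=0]
  L1: frame=0x33 idx=10 entry=0x35007 [P=1 RW=1 US=1 PS=0]
  L2: frame=0x35 idx=6 entry=0x36007 [P=1 RW=1 US=1 PS=0]
  ⇒ phys 0x36F5A  [3 reads]
#2 VA=0x78120B679 (r,kernel):
  L0: frame=0x29 idx=30 entry=0x37007 [P=1 RW=1 US=1 PS=0]
  L1: frame=0x37 idx=9 entry=0x38007 [P=1 RW=1 US=1 PS=0]
  L2: frame=0x38 idx=11 entry=0x3A007 [P=1 RW=1 US=1 PS=0]
  ⇒ phys 0x3A679  [3 reads]
#3 VA=0x2C380BEB8 (r,kernel):
  L0: frame=0x29 idx=11 entry=0x3B007 [P=1 RW=1 US=1 PS=0]
  L1: frame=0x3B idx=28 entry=0x3C007 [P=1 RW=1 US=1 PS=0]
  L2: frame=0x3C idx=11 entry=0x40007 [P=1 RW=1 US=1 PS=0]
  ⇒ phys 0x40EB8  [3 reads]
#4 VA=0x1C1E1AE0B (r,kernel):
  L0: frame=0x29 idx=7 entry=0x41007 [P=1 RW=1 US=1 PS=0]
  L1: frame=0x41 idx=15 entry=0x45007 [P=1 RW=1 US=1 PS=0]
  L2: frame=0x45 idx=26 entry=0x47007 [P=1 RW=1 US=1 PS=0]
  ⇒ phys 0x47E0B  [3 reads]

Entries read for #3: 3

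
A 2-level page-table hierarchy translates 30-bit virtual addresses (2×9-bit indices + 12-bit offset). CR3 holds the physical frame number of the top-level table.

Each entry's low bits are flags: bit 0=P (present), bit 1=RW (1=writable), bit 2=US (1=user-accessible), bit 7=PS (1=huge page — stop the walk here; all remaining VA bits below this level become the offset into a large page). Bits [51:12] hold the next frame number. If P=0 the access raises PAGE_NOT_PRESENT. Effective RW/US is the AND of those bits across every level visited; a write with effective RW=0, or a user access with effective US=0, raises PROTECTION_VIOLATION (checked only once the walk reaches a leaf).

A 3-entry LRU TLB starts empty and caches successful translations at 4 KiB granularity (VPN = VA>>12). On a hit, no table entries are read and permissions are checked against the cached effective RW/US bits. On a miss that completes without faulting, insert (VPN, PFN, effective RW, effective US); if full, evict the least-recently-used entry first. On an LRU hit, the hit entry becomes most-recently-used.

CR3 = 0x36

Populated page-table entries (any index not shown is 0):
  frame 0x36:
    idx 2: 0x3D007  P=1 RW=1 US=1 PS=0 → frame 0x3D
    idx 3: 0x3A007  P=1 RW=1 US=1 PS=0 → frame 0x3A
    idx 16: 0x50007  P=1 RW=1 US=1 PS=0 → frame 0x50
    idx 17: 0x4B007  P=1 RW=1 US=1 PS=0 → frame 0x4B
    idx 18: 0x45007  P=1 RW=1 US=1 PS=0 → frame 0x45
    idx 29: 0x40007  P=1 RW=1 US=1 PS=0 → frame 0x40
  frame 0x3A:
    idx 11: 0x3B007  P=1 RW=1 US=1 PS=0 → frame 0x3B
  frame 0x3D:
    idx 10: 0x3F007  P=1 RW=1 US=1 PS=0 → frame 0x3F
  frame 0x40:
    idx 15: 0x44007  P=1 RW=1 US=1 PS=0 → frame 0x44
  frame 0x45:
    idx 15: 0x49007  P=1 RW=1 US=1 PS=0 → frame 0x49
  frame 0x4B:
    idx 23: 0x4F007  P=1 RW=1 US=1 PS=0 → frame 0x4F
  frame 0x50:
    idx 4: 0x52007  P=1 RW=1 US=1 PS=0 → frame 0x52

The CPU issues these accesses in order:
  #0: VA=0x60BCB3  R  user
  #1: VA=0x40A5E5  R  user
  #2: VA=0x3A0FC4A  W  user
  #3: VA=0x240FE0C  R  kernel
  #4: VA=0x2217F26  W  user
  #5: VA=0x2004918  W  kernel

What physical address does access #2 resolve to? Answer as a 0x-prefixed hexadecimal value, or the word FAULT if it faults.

Walk each access:
#0 VA=0x60BCB3 (r,user):
  L0 @0x36[3] → 0x3A007  P=1,RW=1,US=1,PS=0
  L1 @0x3A[11] → 0x3B007  P=1,RW=1,US=1,PS=0
  ✓ 0x3BCB3  — 2 lookups
#1 VA=0x40A5E5 (r,user):
  L0 @0x36[2] → 0x3D007  P=1,RW=1,US=1,PS=0
  L1 @0x3D[10] → 0x3F007  P=1,RW=1,US=1,PS=0
  ✓ 0x3F5E5  — 2 lookups
#2 VA=0x3A0FC4A (w,user):
  L0 @0x36[29] → 0x40007  P=1,RW=1,US=1,PS=0
  L1 @0x40[15] → 0x44007  P=1,RW=1,US=1,PS=0
  ✓ 0x44C4A  — 2 lookups
#3 VA=0x240FE0C (r,kernel):
  L0 @0x36[18] → 0x45007  P=1,RW=1,US=1,PS=0
  L1 @0x45[15] → 0x49007  P=1,RW=1,US=1,PS=0
  ✓ 0x49E0C  — 2 lookups
#4 VA=0x2217F26 (w,user):
  L0 @0x36[17] → 0x4B007  P=1,RW=1,US=1,PS=0
  L1 @0x4B[23] → 0x4F007  P=1,RW=1,US=1,PS=0
  ✓ 0x4FF26  — 2 lookups
#5 VA=0x2004918 (w,kernel):
  L0 @0x36[16] → 0x50007  P=1,RW=1,US=1,PS=0
  L1 @0x50[4] → 0x52007  P=1,RW=1,US=1,PS=0
  ✓ 0x52918  — 2 lookups

Access #2 PA: 0x44C4A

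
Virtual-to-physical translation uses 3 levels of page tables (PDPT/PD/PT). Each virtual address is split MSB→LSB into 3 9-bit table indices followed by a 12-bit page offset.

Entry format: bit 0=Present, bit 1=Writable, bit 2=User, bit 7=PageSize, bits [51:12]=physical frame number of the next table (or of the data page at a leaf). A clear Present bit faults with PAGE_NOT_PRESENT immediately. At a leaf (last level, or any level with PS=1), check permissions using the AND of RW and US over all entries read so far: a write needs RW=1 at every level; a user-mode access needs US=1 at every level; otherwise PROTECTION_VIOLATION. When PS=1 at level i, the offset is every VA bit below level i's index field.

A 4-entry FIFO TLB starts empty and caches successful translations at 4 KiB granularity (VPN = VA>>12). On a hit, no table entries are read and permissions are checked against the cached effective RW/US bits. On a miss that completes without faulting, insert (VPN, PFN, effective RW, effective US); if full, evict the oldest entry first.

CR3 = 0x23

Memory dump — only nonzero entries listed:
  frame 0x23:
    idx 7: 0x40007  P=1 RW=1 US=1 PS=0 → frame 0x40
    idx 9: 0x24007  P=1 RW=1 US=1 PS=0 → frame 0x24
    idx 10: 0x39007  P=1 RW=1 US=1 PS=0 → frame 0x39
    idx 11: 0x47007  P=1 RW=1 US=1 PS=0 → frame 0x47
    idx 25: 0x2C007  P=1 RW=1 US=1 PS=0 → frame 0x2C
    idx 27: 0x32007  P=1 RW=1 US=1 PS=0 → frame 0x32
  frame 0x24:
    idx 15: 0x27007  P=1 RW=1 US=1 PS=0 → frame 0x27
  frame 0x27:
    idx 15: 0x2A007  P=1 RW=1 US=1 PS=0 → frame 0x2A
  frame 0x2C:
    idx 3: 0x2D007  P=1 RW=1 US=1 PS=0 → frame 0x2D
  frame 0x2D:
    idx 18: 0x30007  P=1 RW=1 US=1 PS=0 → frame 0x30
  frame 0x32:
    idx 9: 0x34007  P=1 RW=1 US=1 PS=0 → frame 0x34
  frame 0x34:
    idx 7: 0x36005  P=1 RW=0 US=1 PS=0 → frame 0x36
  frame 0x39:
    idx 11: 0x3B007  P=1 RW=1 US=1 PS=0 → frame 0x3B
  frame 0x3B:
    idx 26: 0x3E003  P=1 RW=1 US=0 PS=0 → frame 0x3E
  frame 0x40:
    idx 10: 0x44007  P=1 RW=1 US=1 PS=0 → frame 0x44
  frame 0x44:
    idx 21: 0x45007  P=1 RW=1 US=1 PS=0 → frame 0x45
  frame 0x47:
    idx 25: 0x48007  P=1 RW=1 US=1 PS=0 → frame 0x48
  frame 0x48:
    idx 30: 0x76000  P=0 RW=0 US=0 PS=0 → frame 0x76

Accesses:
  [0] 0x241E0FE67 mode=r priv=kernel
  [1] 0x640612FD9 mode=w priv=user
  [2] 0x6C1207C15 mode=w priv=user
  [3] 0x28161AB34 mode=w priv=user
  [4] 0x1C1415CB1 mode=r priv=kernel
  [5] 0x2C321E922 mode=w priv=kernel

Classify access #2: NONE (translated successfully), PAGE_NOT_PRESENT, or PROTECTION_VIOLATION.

Per-access translation:
#0 VA=0x241E0FE67 (r,kernel):
  [0] read 0x23 idx=9: raw=0x24007 flags P=1 W=1 U=1 S=0
  [1] read 0x24 idx=15: raw=0x27007 flags P=1 W=1 U=1 S=0
  [2] read 0x27 idx=15: raw=0x2A007 flags P=1 W=1 U=1 S=0
  → PA=0x2AE67  (3 entries read)
#1 VA=0x640612FD9 (w,user):
  [0] read 0x23 idx=25: raw=0x2C007 flags P=1 W=1 U=1 S=0
  [1] read 0x2C idx=3: raw=0x2D007 flags P=1 W=1 U=1 S=0
  [2] read 0x2D idx=18: raw=0x30007 flags P=1 W=1 U=1 S=0
  → PA=0x30FD9  (3 entries read)
#2 VA=0x6C1207C15 (w,user):
  [0] read 0x23 idx=27: raw=0x32007 flags P=1 W=1 U=1 S=0
  [1] read 0x32 idx=9: raw=0x34007 flags P=1 W=1 U=1 S=0
  [2] read 0x34 idx=7: raw=0x36005 flags P=1 W=0 U=1 S=0
  ⇒ fault: PROTECTION_VIOLATION  — 3 lookups
#3 VA=0x28161AB34 (w,user):
  [0] read 0x23 idx=10: raw=0x39007 flags P=1 W=1 U=1 S=0
  [1] read 0x39 idx=11: raw=0x3B007 flags P=1 W=1 U=1 S=0
  [2] read 0x3B idx=26: raw=0x3E003 flags P=1 W=1 U=0 S=0
  ⇒ fault: PROTECTION_VIOLATION  — 3 lookups
#4 VA=0x1C1415CB1 (r,kernel):
  [0] read 0x23 idx=7: raw=0x40007 flags P=1 W=1 U=1 S=0
  [1] read 0x40 idx=10: raw=0x44007 flags P=1 W=1 U=1 S=0
  [2] read 0x44 idx=21: raw=0x45007 flags P=1 W=1 U=1 S=0
  → PA=0x45CB1  (3 entries read)
#5 VA=0x2C321E922 (w,kernel):
  [0] read 0x23 idx=11: raw=0x47007 flags P=1 W=1 U=1 S=0
  [1] read 0x47 idx=25: raw=0x48007 flags P=1 W=1 U=1 S=0
  [2] read 0x48 idx=30: raw=0x76000 flags P=0 W=0 U=0 S=0
  ⇒ fault: PAGE_NOT_PRESENT  — 3 lookups

Access #2 fault: PROTECTION_VIOLATION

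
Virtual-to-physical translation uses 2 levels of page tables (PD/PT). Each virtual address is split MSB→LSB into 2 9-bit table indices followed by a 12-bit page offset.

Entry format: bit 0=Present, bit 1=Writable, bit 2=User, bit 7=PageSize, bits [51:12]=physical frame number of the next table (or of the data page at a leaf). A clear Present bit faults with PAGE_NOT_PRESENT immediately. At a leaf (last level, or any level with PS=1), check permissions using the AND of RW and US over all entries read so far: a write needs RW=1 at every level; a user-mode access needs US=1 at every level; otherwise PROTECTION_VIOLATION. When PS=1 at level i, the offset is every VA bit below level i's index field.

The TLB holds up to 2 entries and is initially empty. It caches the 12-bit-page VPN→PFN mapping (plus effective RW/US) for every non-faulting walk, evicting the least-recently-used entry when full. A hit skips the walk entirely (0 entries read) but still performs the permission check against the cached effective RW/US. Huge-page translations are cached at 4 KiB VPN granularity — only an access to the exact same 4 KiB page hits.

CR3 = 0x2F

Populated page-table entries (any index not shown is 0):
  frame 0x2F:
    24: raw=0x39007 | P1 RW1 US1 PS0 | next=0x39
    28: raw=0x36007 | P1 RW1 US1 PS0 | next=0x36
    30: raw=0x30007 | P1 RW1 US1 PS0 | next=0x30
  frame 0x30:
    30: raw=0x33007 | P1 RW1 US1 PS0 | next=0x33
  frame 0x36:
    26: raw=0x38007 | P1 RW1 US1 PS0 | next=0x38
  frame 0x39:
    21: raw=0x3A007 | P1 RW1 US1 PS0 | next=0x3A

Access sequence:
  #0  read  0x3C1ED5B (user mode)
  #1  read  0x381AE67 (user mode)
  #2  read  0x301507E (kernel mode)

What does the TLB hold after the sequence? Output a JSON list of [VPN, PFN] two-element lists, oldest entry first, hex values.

Walk each access:
#0 VA=0x3C1ED5B (r,user):
  L0: frame=0x2F idx=30 entry=0x30007 [P=1 RW=1 US=1 PS=0]
  L1: frame=0x30 idx=30 entry=0x33007 [P=1 RW=1 US=1 PS=0]
  → PA=0x33D5B  (2 entries read)
#1 VA=0x381AE67 (r,user):
  L0: frame=0x2F idx=28 entry=0x36007 [P=1 RW=1 US=1 PS=0]
  L1: frame=0x36 idx=26 entry=0x38007 [P=1 RW=1 US=1 PS=0]
  → PA=0x38E67  (2 entries read)
#2 VA=0x301507E (r,kernel):
  L0: frame=0x2F idx=24 entry=0x39007 [P=1 RW=1 US=1 PS=0]
  L1: frame=0x39 idx=21 entry=0x3A007 [P=1 RW=1 US=1 PS=0]
  → PA=0x3A07E  (2 entries read)

TLB: [["0x381A", "0x38"], ["0x3015", "0x3A"]]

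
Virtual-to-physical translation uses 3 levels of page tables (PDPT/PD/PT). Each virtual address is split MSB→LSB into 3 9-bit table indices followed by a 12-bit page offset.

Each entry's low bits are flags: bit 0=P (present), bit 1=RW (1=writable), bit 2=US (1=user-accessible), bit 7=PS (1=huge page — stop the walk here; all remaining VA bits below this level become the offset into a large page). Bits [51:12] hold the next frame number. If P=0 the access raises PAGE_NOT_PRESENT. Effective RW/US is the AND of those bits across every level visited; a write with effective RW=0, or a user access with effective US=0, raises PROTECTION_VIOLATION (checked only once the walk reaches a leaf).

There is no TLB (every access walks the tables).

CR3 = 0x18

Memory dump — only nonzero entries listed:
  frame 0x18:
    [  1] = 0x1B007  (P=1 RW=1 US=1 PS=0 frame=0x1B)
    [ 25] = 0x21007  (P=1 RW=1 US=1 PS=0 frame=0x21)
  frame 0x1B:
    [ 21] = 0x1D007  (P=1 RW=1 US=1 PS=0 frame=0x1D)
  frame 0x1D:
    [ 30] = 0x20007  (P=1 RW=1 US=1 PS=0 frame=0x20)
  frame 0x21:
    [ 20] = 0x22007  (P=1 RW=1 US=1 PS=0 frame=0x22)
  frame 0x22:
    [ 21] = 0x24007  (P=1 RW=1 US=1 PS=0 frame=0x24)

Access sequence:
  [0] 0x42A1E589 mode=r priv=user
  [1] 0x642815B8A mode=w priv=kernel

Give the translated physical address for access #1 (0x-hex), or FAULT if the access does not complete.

Per-access translation:
#0 VA=0x42A1E589 (r,user):
  L0: frame=0x18 idx=1 entry=0x1B007 [P=1 RW=1 US=1 PS=0]
  L1: frame=0x1B idx=21 entry=0x1D007 [P=1 RW=1 US=1 PS=0]
  L2: frame=0x1D idx=30 entry=0x20007 [P=1 RW=1 US=1 PS=0]
  ✓ 0x20589  — 3 lookups
#1 VA=0x642815B8A (w,kernel):
  L0: frame=0x18 idx=25 entry=0x21007 [P=1 RW=1 US=1 PS=0]
  L1: frame=0x21 idx=20 entry=0x22007 [P=1 RW=1 US=1 PS=0]
  L2: frame=0x22 idx=21 entry=0x24007 [P=1 RW=1 US=1 PS=0]
  ✓ 0x24B8A  — 3 lookups

Access #1 PA: 0x24B8A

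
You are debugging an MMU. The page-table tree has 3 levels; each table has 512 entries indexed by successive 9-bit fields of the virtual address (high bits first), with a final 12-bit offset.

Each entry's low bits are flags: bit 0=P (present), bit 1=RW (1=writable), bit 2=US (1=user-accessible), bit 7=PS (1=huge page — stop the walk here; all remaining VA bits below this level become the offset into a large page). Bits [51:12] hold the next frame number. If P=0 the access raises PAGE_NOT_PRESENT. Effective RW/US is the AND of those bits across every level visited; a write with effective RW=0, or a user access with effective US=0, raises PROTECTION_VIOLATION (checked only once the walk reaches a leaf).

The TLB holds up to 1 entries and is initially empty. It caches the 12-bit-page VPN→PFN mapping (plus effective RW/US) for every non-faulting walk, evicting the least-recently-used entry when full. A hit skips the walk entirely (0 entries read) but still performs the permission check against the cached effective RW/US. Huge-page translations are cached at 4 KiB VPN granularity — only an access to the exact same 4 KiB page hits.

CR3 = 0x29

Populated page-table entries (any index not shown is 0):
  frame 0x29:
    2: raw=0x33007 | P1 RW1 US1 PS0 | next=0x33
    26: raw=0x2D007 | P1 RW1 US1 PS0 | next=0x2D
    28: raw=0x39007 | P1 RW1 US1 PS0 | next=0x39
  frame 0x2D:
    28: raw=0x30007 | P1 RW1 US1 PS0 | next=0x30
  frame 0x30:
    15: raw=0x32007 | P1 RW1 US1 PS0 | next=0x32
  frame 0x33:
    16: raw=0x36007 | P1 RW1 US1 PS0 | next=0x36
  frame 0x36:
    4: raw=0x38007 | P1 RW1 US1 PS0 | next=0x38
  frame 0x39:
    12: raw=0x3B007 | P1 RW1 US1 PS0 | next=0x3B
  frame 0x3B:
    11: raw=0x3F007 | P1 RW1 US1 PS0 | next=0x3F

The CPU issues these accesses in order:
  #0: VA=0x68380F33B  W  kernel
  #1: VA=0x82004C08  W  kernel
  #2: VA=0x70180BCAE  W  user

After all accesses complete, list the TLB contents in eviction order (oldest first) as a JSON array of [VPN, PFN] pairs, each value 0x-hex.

Walk each access:
#0 VA=0x68380F33B (w,kernel):
  lvl0: tbl 0x29, slot 26 ⇒ 0x2D007 (P1/RW1/US1/PS0)
  lvl1: tbl 0x2D, slot 28 ⇒ 0x30007 (P1/RW1/US1/PS0)
  lvl2: tbl 0x30, slot 15 ⇒ 0x32007 (P1/RW1/US1/PS0)
  ✓ 0x3233B  — 3 lookups
#1 VA=0x82004C08 (w,kernel):
  lvl0: tbl 0x29, slot 2 ⇒ 0x33007 (P1/RW1/US1/PS0)
  lvl1: tbl 0x33, slot 16 ⇒ 0x36007 (P1/RW1/US1/PS0)
  lvl2: tbl 0x36, slot 4 ⇒ 0x38007 (P1/RW1/US1/PS0)
  ✓ 0x38C08  — 3 lookups
#2 VA=0x70180BCAE (w,user):
  lvl0: tbl 0x29, slot 28 ⇒ 0x39007 (P1/RW1/US1/PS0)
  lvl1: tbl 0x39, slot 12 ⇒ 0x3B007 (P1/RW1/US1/PS0)
  lvl2: tbl 0x3B, slot 11 ⇒ 0x3F007 (P1/RW1/US1/PS0)
  ✓ 0x3FCAE  — 3 lookups

TLB: [["0x70180B", "0x3F"]]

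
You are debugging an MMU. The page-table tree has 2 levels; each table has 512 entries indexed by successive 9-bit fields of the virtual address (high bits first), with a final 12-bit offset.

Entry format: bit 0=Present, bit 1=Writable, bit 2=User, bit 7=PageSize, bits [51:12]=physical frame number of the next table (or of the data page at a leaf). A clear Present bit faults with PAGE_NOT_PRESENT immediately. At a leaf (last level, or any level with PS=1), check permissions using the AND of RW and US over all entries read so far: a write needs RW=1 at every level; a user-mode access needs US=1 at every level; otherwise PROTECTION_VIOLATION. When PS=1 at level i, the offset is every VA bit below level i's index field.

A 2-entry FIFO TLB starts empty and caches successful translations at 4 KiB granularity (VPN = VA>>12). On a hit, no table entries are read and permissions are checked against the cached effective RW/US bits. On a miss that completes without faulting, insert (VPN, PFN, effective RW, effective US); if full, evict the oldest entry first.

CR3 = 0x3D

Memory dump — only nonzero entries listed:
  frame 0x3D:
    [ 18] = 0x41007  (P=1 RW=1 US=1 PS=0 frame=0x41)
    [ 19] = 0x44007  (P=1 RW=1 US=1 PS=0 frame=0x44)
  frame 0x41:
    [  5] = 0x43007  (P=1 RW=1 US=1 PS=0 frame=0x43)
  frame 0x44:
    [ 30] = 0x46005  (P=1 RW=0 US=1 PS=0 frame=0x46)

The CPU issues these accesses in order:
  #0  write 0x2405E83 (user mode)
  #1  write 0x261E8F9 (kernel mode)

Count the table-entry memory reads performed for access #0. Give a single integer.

Per-access translation:
#0 VA=0x2405E83 (w,user):
  L0: frame=0x3D idx=18 entry=0x41007 [P=1 RW=1 US=1 PS=0]
  L1: frame=0x41 idx=5 entry=0x43007 [P=1 RW=1 US=1 PS=0]
  ✓ 0x43E83  — 2 lookups
#1 VA=0x261E8F9 (w,kernel):
  L0: frame=0x3D idx=19 entry=0x44007 [P=1 RW=1 US=1 PS=0]
  L1: frame=0x44 idx=30 entry=0x46005 [P=1 RW=0 US=1 PS=0]
  → PROTECTION_VIOLATION  (2 entries read)

Entries read for #0: 2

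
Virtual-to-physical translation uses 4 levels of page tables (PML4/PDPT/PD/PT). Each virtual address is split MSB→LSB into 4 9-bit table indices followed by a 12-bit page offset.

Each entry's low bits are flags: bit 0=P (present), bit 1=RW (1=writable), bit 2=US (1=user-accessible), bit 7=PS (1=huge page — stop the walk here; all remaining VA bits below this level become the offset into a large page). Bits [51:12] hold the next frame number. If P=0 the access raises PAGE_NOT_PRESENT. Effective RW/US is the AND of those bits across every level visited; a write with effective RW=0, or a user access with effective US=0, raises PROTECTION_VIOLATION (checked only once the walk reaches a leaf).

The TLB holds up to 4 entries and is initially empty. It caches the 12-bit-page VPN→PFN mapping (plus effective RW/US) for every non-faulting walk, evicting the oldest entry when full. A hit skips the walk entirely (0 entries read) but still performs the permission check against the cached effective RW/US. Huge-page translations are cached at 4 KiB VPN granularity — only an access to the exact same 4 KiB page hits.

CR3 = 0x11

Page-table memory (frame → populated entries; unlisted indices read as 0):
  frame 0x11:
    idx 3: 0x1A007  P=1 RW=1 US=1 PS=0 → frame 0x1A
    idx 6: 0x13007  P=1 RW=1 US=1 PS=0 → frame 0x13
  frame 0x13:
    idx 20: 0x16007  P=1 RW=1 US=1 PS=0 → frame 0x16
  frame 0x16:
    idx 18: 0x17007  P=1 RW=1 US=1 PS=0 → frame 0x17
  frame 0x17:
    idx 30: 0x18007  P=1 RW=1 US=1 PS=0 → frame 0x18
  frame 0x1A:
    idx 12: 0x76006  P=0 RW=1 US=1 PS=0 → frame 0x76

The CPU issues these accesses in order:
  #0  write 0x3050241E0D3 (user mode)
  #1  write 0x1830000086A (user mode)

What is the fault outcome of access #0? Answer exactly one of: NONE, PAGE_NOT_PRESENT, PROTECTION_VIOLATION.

Walk each access:
#0 VA=0x3050241E0D3 (w,user):
  L0 @0x11[6] → 0x13007  P=1,RW=1,US=1,PS=0
  L1 @0x13[20] → 0x16007  P=1,RW=1,US=1,PS=0
  L2 @0x16[18] → 0x17007  P=1,RW=1,US=1,PS=0
  L3 @0x17[30] → 0x18007  P=1,RW=1,US=1,PS=0
  → PA=0x180D3  (4 entries read)
#1 VA=0x1830000086A (w,user):
  L0 @0x11[3] → 0x1A007  P=1,RW=1,US=1,PS=0
  L1 @0x1A[12] → 0x76006  P=0,RW=1,US=1,PS=0
  ✗ PAGE_NOT_PRESENT  [2 reads]

Access #0 fault: NONE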